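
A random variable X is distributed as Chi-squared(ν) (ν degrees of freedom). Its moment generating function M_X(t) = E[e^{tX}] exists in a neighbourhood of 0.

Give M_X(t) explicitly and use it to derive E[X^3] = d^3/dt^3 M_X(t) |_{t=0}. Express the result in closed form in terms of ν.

M_X(t) = (1 - 2*t)^(-ν/2)
M′(t) = -ν/(2*t*(1 - 2*t)^(ν/2) - (1 - 2*t)^(ν/2))
M′′(t) = (ν^2 + 2*ν)/(4*t^2*(1 - 2*t)^(ν/2) - 4*t*(1 - 2*t)^(ν/2) + (1 - 2*t)^(ν/2))
M′′′(t) = (-ν^3 - 6*ν^2 - 8*ν)/(8*t^3*(1 - 2*t)^(ν/2) - 12*t^2*(1 - 2*t)^(ν/2) + 6*t*(1 - 2*t)^(ν/2) - (1 - 2*t)^(ν/2))

E[X^3] = M′′′(0) = ν*(ν^2 + 6*ν + 8)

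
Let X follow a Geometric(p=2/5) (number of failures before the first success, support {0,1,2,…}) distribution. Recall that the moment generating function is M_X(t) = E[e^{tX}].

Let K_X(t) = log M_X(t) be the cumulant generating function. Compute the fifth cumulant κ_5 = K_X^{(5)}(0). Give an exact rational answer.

κ_5 = d^5K/dt^5 |_{t=0} = 690

M_X(t) = 2/(5*(1 - 3*e^(t)/5))
K_X(t) = log M_X(t) = -log(1 - 3*e^(t)/5) - log(5) + log(2)
dK/dt = -3*e^(t)/(3*e^(t) - 5)
d^2K/dt^2 = 15*e^(t)/(9*e^(2*t) - 30*e^(t) + 25)
d^3K/dt^3 = (-45*e^(2*t) - 75*e^(t))/(27*e^(3*t) - 135*e^(2*t) + 225*e^(t) - 125)
d^4K/dt^4 = (135*e^(3*t) + 900*e^(2*t) + 375*e^(t))/(81*e^(4*t) - 540*e^(3*t) + 1350*e^(2*t) - 1500*e^(t) + 625)
d^5K/dt^5 = (-405*e^(4*t) - 7425*e^(3*t) - 12375*e^(2*t) - 1875*e^(t))/(243*e^(5*t) - 2025*e^(4*t) + 6750*e^(3*t) - 11250*e^(2*t) + 9375*e^(t) - 3125)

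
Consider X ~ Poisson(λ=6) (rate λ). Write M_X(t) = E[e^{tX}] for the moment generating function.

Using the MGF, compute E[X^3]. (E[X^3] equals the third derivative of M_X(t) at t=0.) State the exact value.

E[X^3] = M′′′(0) = 330

M_X(t) = e^(6*e^(t) - 6)
M′(t) = 6*e^(-6)*e^(t)*e^(6*e^(t))
M′′(t) = (36*e^(2*t)*e^(6*e^(t)) + 6*e^(t)*e^(6*e^(t)))*e^(-6)
M′′′(t) = (216*e^(3*t)*e^(6*e^(t)) + 108*e^(2*t)*e^(6*e^(t)) + 6*e^(t)*e^(6*e^(t)))*e^(-6)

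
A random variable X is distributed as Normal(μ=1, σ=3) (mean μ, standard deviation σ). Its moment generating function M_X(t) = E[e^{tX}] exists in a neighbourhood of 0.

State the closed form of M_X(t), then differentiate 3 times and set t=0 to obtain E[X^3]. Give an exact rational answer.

E[X^3] = M′′′(0) = 28

M_X(t) = e^(9*t^2/2 + t)
M′(t) = 9*t*e^(t)*e^(9*t^2/2) + e^(t)*e^(9*t^2/2)
M′′(t) = 81*t^2*e^(t)*e^(9*t^2/2) + 18*t*e^(t)*e^(9*t^2/2) + 10*e^(t)*e^(9*t^2/2)
M′′′(t) = 729*t^3*e^(t)*e^(9*t^2/2) + 243*t^2*e^(t)*e^(9*t^2/2) + 270*t*e^(t)*e^(9*t^2/2) + 28*e^(t)*e^(9*t^2/2)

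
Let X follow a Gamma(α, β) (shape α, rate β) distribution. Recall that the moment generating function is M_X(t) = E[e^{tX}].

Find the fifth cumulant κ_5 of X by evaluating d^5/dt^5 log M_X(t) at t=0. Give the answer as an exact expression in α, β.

κ_5 = d^5K/dt^5 |_{t=0} = 24*α/β^5

M_X(t) = (β/(β - t))^α
K_X(t) = log M_X(t) = α*(log(β) - log(β - t))
dK/dt = -α/(-β + t)
d^2K/dt^2 = α/(β^2 - 2*β*t + t^2)
d^3K/dt^3 = -2*α/(-β^3 + 3*β^2*t - 3*β*t^2 + t^3)
d^4K/dt^4 = 6*α/(β^4 - 4*β^3*t + 6*β^2*t^2 - 4*β*t^3 + t^4)
d^5K/dt^5 = -24*α/(-β^5 + 5*β^4*t - 10*β^3*t^2 + 10*β^2*t^3 - 5*β*t^4 + t^5)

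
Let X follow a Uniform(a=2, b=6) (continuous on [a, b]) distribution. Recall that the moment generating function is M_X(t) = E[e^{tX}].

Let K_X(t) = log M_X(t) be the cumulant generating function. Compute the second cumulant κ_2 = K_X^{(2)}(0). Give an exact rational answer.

M_X(t) = (e^(6*t) - e^(2*t))/(4*t)
K_X(t) = log M_X(t) = -log(t) + log(e^(6*t) - e^(2*t)) - 2*log(2)
dK/dt = (6*t*e^(4*t) - 2*t - e^(4*t) + 1)/(t*e^(4*t) - t)
d^2K/dt^2 = (-16*t^2*e^(4*t) + e^(8*t) - 2*e^(4*t) + 1)/(t^2*e^(8*t) - 2*t^2*e^(4*t) + t^2)

κ_2 = d^2K/dt^2 |_{t=0} = 4/3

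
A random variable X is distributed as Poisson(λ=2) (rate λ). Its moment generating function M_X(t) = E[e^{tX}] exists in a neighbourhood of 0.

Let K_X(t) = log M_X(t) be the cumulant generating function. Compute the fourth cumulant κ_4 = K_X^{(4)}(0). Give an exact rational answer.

M_X(t) = e^(2*e^(t) - 2)
K_X(t) = log M_X(t) = 2*e^(t) - 2
dK/dt = 2*e^(t)
d^2K/dt^2 = 2*e^(t)
d^3K/dt^3 = 2*e^(t)
d^4K/dt^4 = 2*e^(t)

κ_4 = d^4K/dt^4 |_{t=0} = 2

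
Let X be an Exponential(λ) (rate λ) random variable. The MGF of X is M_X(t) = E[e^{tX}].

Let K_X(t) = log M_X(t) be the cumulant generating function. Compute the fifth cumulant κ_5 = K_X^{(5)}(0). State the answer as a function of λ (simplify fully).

κ_5 = K^(5)(0) = 24/λ^5

M_X(t) = λ/(λ - t)
K_X(t) = log M_X(t) = log(λ) - log(λ - t)
K^(5)(t) = -24/(-λ^5 + 5*λ^4*t - 10*λ^3*t^2 + 10*λ^2*t^3 - 5*λ*t^4 + t^5)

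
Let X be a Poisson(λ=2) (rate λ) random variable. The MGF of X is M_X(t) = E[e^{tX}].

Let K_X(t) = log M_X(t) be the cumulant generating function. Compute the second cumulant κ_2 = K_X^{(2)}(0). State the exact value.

κ_2 = K′′(0) = 2

M_X(t) = e^(2*e^(t) - 2)
K_X(t) = log M_X(t) = 2*e^(t) - 2
K′(t) = 2*e^(t)
K′′(t) = 2*e^(t)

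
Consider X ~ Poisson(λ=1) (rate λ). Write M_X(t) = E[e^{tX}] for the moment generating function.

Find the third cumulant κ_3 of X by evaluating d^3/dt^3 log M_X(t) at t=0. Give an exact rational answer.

M_X(t) = e^(e^(t) - 1)
K_X(t) = log M_X(t) = e^(t) - 1
K^(3)(t) = e^(t)

κ_3 = K^(3)(0) = 1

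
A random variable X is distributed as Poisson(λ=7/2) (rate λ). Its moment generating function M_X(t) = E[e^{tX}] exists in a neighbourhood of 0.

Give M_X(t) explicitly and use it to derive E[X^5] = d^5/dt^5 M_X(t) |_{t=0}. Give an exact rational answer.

M_X(t) = e^(7*e^(t)/2 - 7/2)
M′(t) = 7*e^(-7/2)*e^(t)*e^(7*e^(t)/2)/2
M′′(t) = (49*e^(2*t)*e^(7*e^(t)/2) + 14*e^(t)*e^(7*e^(t)/2))*e^(-7/2)/4
M′′′(t) = (343*e^(3*t)*e^(7*e^(t)/2) + 294*e^(2*t)*e^(7*e^(t)/2) + 28*e^(t)*e^(7*e^(t)/2))*e^(-7/2)/8
M′′′′(t) = (2401*e^(4*t)*e^(7*e^(t)/2) + 4116*e^(3*t)*e^(7*e^(t)/2) + 1372*e^(2*t)*e^(7*e^(t)/2) + 56*e^(t)*e^(7*e^(t)/2))*e^(-7/2)/16
M′′′′′(t) = (16807*e^(5*t)*e^(7*e^(t)/2) + 48020*e^(4*t)*e^(7*e^(t)/2) + 34300*e^(3*t)*e^(7*e^(t)/2) + 5880*e^(2*t)*e^(7*e^(t)/2) + 112*e^(t)*e^(7*e^(t)/2))*e^(-7/2)/32

E[X^5] = M′′′′′(0) = 105119/32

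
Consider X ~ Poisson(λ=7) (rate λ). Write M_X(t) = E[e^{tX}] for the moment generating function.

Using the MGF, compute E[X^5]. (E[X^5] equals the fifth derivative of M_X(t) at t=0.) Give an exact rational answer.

E[X^5] = M′′′′′(0) = 50134

M_X(t) = e^(7*e^(t) - 7)
M′(t) = 7*e^(-7)*e^(t)*e^(7*e^(t))
M′′(t) = (49*e^(2*t)*e^(7*e^(t)) + 7*e^(t)*e^(7*e^(t)))*e^(-7)
M′′′(t) = (343*e^(3*t)*e^(7*e^(t)) + 147*e^(2*t)*e^(7*e^(t)) + 7*e^(t)*e^(7*e^(t)))*e^(-7)
M′′′′(t) = (2401*e^(4*t)*e^(7*e^(t)) + 2058*e^(3*t)*e^(7*e^(t)) + 343*e^(2*t)*e^(7*e^(t)) + 7*e^(t)*e^(7*e^(t)))*e^(-7)
M′′′′′(t) = (16807*e^(5*t)*e^(7*e^(t)) + 24010*e^(4*t)*e^(7*e^(t)) + 8575*e^(3*t)*e^(7*e^(t)) + 735*e^(2*t)*e^(7*e^(t)) + 7*e^(t)*e^(7*e^(t)))*e^(-7)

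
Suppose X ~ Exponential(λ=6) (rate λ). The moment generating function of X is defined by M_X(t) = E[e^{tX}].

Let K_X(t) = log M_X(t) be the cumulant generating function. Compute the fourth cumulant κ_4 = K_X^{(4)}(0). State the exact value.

κ_4 = d^4K/dt^4 |_{t=0} = 1/216

M_X(t) = 6/(6 - t)
K_X(t) = log M_X(t) = -log(6 - t) + log(6)
dK/dt = -1/(t - 6)
d^2K/dt^2 = 1/(t^2 - 12*t + 36)
d^3K/dt^3 = -2/(t^3 - 18*t^2 + 108*t - 216)
d^4K/dt^4 = 6/(t^4 - 24*t^3 + 216*t^2 - 864*t + 1296)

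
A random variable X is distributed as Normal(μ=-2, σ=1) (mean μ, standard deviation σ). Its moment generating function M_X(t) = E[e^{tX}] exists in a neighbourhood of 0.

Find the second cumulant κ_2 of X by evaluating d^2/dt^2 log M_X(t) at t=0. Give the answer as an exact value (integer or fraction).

κ_2 = K′′(0) = 1

M_X(t) = e^(t^2/2 - 2*t)
K_X(t) = log M_X(t) = t^2/2 - 2*t
K′(t) = t - 2
K′′(t) = 1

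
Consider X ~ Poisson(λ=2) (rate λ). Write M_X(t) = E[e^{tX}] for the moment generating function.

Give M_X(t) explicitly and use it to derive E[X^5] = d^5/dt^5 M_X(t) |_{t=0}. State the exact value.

E[X^5] = d^5M/dt^5 |_{t=0} = 454

M_X(t) = e^(2*e^(t) - 2)
dM/dt = 2*e^(-2)*e^(t)*e^(2*e^(t))
d^2M/dt^2 = (4*e^(2*t)*e^(2*e^(t)) + 2*e^(t)*e^(2*e^(t)))*e^(-2)
d^3M/dt^3 = (8*e^(3*t)*e^(2*e^(t)) + 12*e^(2*t)*e^(2*e^(t)) + 2*e^(t)*e^(2*e^(t)))*e^(-2)
d^4M/dt^4 = (16*e^(4*t)*e^(2*e^(t)) + 48*e^(3*t)*e^(2*e^(t)) + 28*e^(2*t)*e^(2*e^(t)) + 2*e^(t)*e^(2*e^(t)))*e^(-2)
d^5M/dt^5 = (32*e^(5*t)*e^(2*e^(t)) + 160*e^(4*t)*e^(2*e^(t)) + 200*e^(3*t)*e^(2*e^(t)) + 60*e^(2*t)*e^(2*e^(t)) + 2*e^(t)*e^(2*e^(t)))*e^(-2)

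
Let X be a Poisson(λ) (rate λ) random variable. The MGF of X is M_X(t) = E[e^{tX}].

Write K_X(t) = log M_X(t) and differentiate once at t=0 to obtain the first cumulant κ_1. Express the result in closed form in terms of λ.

κ_1 = D[K](0) = λ

M_X(t) = e^(λ*(e^(t) - 1))
K_X(t) = log M_X(t) = λ*(e^(t) - 1)
D[K](t) = λ*e^(t)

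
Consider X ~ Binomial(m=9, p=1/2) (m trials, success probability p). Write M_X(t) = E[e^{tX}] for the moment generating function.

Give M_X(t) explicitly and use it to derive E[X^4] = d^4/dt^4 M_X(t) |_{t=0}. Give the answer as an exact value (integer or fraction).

E[X^4] = D^4[M](0) = 1395/2

M_X(t) = (e^(t)/2 + 1/2)^9
D^4[M](t) = 6561*e^(9*t)/512 + 72*e^(8*t) + 21609*e^(7*t)/128 + 1701*e^(6*t)/8 + 39375*e^(5*t)/256 + 63*e^(4*t) + 1701*e^(3*t)/128 + 9*e^(2*t)/8 + 9*e^(t)/512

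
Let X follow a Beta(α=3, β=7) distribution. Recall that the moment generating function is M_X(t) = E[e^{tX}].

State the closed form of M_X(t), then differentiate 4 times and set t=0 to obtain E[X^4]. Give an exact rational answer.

E[X^4] = d^4M/dt^4 |_{t=0} = 3/143

M_X(t) = ₁F₁(3; 10; t)
dM/dt = 3*₁F₁(4; 11; t)/10
d^2M/dt^2 = 6*₁F₁(5; 12; t)/55
d^3M/dt^3 = ₁F₁(6; 13; t)/22
d^4M/dt^4 = 3*₁F₁(7; 14; t)/143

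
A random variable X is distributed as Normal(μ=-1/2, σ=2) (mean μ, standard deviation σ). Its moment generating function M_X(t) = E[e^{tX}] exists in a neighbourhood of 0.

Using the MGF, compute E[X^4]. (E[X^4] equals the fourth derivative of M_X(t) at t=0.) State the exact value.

E[X^4] = M^(4)(0) = 865/16

M_X(t) = e^(2*t^2 - t/2)
M^(4)(t) = (4096*t^4*e^(2*t^2) - 2048*t^3*e^(2*t^2) + 6528*t^2*e^(2*t^2) - 1568*t*e^(2*t^2) + 865*e^(2*t^2))*e^(-t/2)/16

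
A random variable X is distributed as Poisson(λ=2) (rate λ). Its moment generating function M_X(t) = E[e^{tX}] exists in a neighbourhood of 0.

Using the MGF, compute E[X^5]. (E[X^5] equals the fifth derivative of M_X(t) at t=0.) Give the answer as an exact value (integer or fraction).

E[X^5] = d^5M/dt^5 |_{t=0} = 454

M_X(t) = e^(2*e^(t) - 2)
dM/dt = 2*e^(-2)*e^(t)*e^(2*e^(t))
d^2M/dt^2 = (4*e^(2*t)*e^(2*e^(t)) + 2*e^(t)*e^(2*e^(t)))*e^(-2)
d^3M/dt^3 = (8*e^(3*t)*e^(2*e^(t)) + 12*e^(2*t)*e^(2*e^(t)) + 2*e^(t)*e^(2*e^(t)))*e^(-2)
d^4M/dt^4 = (16*e^(4*t)*e^(2*e^(t)) + 48*e^(3*t)*e^(2*e^(t)) + 28*e^(2*t)*e^(2*e^(t)) + 2*e^(t)*e^(2*e^(t)))*e^(-2)
d^5M/dt^5 = (32*e^(5*t)*e^(2*e^(t)) + 160*e^(4*t)*e^(2*e^(t)) + 200*e^(3*t)*e^(2*e^(t)) + 60*e^(2*t)*e^(2*e^(t)) + 2*e^(t)*e^(2*e^(t)))*e^(-2)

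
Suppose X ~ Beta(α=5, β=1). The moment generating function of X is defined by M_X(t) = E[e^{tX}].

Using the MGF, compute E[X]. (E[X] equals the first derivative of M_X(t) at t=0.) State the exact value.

M_X(t) = ₁F₁(5; 6; t)
M^(1)(t) = 5*₁F₁(6; 7; t)/6

E[X] = M^(1)(0) = 5/6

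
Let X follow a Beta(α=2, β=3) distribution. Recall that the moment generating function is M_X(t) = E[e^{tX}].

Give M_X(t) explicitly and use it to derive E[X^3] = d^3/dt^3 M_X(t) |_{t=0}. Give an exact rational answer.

E[X^3] = M′′′(0) = 4/35

M_X(t) = ₁F₁(2; 5; t)
M′(t) = 2*₁F₁(3; 6; t)/5
M′′(t) = ₁F₁(4; 7; t)/5
M′′′(t) = 4*₁F₁(5; 8; t)/35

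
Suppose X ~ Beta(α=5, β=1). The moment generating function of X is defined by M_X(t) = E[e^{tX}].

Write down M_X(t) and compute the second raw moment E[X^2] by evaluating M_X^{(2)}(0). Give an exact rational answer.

E[X^2] = d^2M/dt^2 |_{t=0} = 5/7

M_X(t) = ₁F₁(5; 6; t)
dM/dt = 5*₁F₁(6; 7; t)/6
d^2M/dt^2 = 5*₁F₁(7; 8; t)/7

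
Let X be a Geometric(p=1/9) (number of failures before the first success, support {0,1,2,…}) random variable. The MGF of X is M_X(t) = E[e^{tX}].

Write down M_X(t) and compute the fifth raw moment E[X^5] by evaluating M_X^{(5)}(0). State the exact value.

M_X(t) = 1/(9*(1 - 8*e^(t)/9))

E[X^5] = D^5[M](0) = 4993928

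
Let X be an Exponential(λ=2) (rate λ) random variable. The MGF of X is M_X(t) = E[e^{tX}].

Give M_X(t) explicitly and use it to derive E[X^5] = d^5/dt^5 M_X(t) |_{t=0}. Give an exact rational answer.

E[X^5] = M′′′′′(0) = 15/4

M_X(t) = 2/(2 - t)
M′(t) = 2/(t^2 - 4*t + 4)
M′′(t) = -4/(t^3 - 6*t^2 + 12*t - 8)
M′′′(t) = 12/(t^4 - 8*t^3 + 24*t^2 - 32*t + 16)
M′′′′(t) = -48/(t^5 - 10*t^4 + 40*t^3 - 80*t^2 + 80*t - 32)
M′′′′′(t) = 240/(t^6 - 12*t^5 + 60*t^4 - 160*t^3 + 240*t^2 - 192*t + 64)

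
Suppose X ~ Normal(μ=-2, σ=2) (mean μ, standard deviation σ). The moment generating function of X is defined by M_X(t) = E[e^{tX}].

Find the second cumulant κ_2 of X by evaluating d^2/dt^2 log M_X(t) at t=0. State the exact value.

M_X(t) = e^(2*t^2 - 2*t)
K_X(t) = log M_X(t) = 2*t^2 - 2*t
K^(2)(t) = 4

κ_2 = K^(2)(0) = 4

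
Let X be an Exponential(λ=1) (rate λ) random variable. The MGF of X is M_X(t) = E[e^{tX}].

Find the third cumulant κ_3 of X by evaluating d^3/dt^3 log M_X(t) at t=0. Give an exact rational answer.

M_X(t) = 1/(1 - t)
K_X(t) = log M_X(t) = -log(1 - t)
K^(3)(t) = -2/(t^3 - 3*t^2 + 3*t - 1)

κ_3 = K^(3)(0) = 2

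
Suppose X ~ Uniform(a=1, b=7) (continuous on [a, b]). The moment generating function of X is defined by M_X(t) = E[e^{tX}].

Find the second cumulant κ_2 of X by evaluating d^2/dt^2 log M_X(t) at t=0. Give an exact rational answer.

M_X(t) = (e^(7*t) - e^(t))/(6*t)
K_X(t) = log M_X(t) = -log(t) + log(e^(7*t) - e^(t)) - log(6)
K′(t) = (7*t*e^(6*t) - t - e^(6*t) + 1)/(t*e^(6*t) - t)
K′′(t) = (-36*t^2*e^(6*t) + e^(12*t) - 2*e^(6*t) + 1)/(t^2*e^(12*t) - 2*t^2*e^(6*t) + t^2)

κ_2 = K′′(0) = 3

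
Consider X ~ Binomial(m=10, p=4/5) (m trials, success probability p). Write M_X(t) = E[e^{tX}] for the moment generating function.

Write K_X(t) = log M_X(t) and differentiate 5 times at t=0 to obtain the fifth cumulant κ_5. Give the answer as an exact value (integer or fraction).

M_X(t) = (4*e^(t)/5 + 1/5)^10
K_X(t) = log M_X(t) = 10*log(4*e^(t)/5 + 1/5)
K^(5)(t) = (-2560*e^(4*t) + 7040*e^(3*t) - 1760*e^(2*t) + 40*e^(t))/(1024*e^(5*t) + 1280*e^(4*t) + 640*e^(3*t) + 160*e^(2*t) + 20*e^(t) + 1)

κ_5 = K^(5)(0) = 552/625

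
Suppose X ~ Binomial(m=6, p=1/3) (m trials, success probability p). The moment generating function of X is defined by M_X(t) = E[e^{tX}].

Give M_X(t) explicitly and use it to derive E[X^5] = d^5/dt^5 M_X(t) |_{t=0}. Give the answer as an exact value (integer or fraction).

E[X^5] = M′′′′′(0) = 5684/27

M_X(t) = (e^(t)/3 + 2/3)^6
M′(t) = 2*e^(6*t)/243 + 20*e^(5*t)/243 + 80*e^(4*t)/243 + 160*e^(3*t)/243 + 160*e^(2*t)/243 + 64*e^(t)/243
M′′(t) = 4*e^(6*t)/81 + 100*e^(5*t)/243 + 320*e^(4*t)/243 + 160*e^(3*t)/81 + 320*e^(2*t)/243 + 64*e^(t)/243
M′′′(t) = 8*e^(6*t)/27 + 500*e^(5*t)/243 + 1280*e^(4*t)/243 + 160*e^(3*t)/27 + 640*e^(2*t)/243 + 64*e^(t)/243
M′′′′(t) = 16*e^(6*t)/9 + 2500*e^(5*t)/243 + 5120*e^(4*t)/243 + 160*e^(3*t)/9 + 1280*e^(2*t)/243 + 64*e^(t)/243
M′′′′′(t) = 32*e^(6*t)/3 + 12500*e^(5*t)/243 + 20480*e^(4*t)/243 + 160*e^(3*t)/3 + 2560*e^(2*t)/243 + 64*e^(t)/243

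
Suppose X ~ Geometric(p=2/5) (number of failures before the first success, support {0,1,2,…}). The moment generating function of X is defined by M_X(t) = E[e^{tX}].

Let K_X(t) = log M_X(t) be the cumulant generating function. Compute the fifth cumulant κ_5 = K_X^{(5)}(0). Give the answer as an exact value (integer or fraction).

M_X(t) = 2/(5*(1 - 3*e^(t)/5))
K_X(t) = log M_X(t) = -log(1 - 3*e^(t)/5) - log(5) + log(2)
K′(t) = -3*e^(t)/(3*e^(t) - 5)
K′′(t) = 15*e^(t)/(9*e^(2*t) - 30*e^(t) + 25)
K′′′(t) = (-45*e^(2*t) - 75*e^(t))/(27*e^(3*t) - 135*e^(2*t) + 225*e^(t) - 125)
K′′′′(t) = (135*e^(3*t) + 900*e^(2*t) + 375*e^(t))/(81*e^(4*t) - 540*e^(3*t) + 1350*e^(2*t) - 1500*e^(t) + 625)
K′′′′′(t) = (-405*e^(4*t) - 7425*e^(3*t) - 12375*e^(2*t) - 1875*e^(t))/(243*e^(5*t) - 2025*e^(4*t) + 6750*e^(3*t) - 11250*e^(2*t) + 9375*e^(t) - 3125)

κ_5 = K′′′′′(0) = 690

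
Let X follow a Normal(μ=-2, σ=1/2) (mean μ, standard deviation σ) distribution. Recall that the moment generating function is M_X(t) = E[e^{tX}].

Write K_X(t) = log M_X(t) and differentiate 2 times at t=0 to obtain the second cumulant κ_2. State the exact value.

M_X(t) = e^(t^2/8 - 2*t)
K_X(t) = log M_X(t) = t^2/8 - 2*t
K^(2)(t) = 1/4

κ_2 = K^(2)(0) = 1/4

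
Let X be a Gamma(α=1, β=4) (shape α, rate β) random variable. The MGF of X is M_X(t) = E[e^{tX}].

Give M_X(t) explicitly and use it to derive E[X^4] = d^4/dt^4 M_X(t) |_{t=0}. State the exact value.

E[X^4] = D^4[M](0) = 3/32

M_X(t) = 4/(4 - t)
D^4[M](t) = -96/(t^5 - 20*t^4 + 160*t^3 - 640*t^2 + 1280*t - 1024)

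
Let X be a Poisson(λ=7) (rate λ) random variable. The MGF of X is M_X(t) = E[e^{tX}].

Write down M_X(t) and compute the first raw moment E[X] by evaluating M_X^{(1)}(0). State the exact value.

M_X(t) = e^(7*e^(t) - 7)
dM/dt = 7*e^(-7)*e^(t)*e^(7*e^(t))

E[X] = dM/dt |_{t=0} = 7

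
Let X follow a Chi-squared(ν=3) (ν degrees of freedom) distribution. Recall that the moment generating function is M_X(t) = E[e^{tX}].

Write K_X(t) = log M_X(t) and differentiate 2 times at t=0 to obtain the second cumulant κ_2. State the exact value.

M_X(t) = (1 - 2*t)^(-3/2)
K_X(t) = log M_X(t) = -3*log(1 - 2*t)/2
K′(t) = -3/(2*t - 1)
K′′(t) = 6/(4*t^2 - 4*t + 1)

κ_2 = K′′(0) = 6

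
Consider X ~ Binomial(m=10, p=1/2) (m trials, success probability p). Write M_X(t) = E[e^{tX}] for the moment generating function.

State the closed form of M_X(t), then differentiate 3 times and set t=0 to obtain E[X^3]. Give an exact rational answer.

M_X(t) = (e^(t)/2 + 1/2)^10

E[X^3] = M^(3)(0) = 325/2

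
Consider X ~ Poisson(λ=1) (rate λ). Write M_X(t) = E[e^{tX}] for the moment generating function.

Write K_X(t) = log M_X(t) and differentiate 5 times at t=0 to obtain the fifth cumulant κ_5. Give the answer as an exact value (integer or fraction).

M_X(t) = e^(e^(t) - 1)
K_X(t) = log M_X(t) = e^(t) - 1
K^(5)(t) = e^(t)

κ_5 = K^(5)(0) = 1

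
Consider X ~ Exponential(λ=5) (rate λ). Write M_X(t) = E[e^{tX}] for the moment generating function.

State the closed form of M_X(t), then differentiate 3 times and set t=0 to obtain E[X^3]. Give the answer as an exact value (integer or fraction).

M_X(t) = 5/(5 - t)
D^3[M](t) = 30/(t^4 - 20*t^3 + 150*t^2 - 500*t + 625)

E[X^3] = D^3[M](0) = 6/125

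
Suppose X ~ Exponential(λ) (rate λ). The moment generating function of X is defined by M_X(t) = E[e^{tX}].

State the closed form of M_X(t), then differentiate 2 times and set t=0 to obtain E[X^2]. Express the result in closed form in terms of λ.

M_X(t) = λ/(λ - t)
M′(t) = λ/(λ^2 - 2*λ*t + t^2)
M′′(t) = -2*λ/(-λ^3 + 3*λ^2*t - 3*λ*t^2 + t^3)

E[X^2] = M′′(0) = 2/λ^2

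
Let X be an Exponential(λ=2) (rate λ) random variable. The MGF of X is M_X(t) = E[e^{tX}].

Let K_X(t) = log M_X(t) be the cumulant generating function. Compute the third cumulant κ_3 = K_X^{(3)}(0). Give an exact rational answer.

κ_3 = K′′′(0) = 1/4

M_X(t) = 2/(2 - t)
K_X(t) = log M_X(t) = -log(2 - t) + log(2)
K′(t) = -1/(t - 2)
K′′(t) = 1/(t^2 - 4*t + 4)
K′′′(t) = -2/(t^3 - 6*t^2 + 12*t - 8)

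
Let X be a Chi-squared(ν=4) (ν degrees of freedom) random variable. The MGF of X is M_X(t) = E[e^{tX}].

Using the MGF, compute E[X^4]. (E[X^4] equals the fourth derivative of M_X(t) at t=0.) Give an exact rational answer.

M_X(t) = (1 - 2*t)^(-2)
M′(t) = -4/(8*t^3 - 12*t^2 + 6*t - 1)
M′′(t) = 24/(16*t^4 - 32*t^3 + 24*t^2 - 8*t + 1)
M′′′(t) = -192/(32*t^5 - 80*t^4 + 80*t^3 - 40*t^2 + 10*t - 1)
M′′′′(t) = 1920/(64*t^6 - 192*t^5 + 240*t^4 - 160*t^3 + 60*t^2 - 12*t + 1)

E[X^4] = M′′′′(0) = 1920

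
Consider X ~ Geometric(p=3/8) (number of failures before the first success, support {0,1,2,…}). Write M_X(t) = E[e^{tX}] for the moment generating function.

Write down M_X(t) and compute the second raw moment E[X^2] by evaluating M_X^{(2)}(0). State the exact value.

E[X^2] = M^(2)(0) = 65/9

M_X(t) = 3/(8*(1 - 5*e^(t)/8))
M^(2)(t) = (-75*e^(2*t) - 120*e^(t))/(125*e^(3*t) - 600*e^(2*t) + 960*e^(t) - 512)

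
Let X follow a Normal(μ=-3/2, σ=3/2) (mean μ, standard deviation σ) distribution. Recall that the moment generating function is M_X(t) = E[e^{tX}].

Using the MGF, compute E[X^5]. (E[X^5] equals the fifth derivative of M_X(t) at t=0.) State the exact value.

M_X(t) = e^(9*t^2/8 - 3*t/2)
M′(t) = 9*t*e^(-3*t/2)*e^(9*t^2/8)/4 - 3*e^(-3*t/2)*e^(9*t^2/8)/2
M′′(t) = (81*t^2*e^(9*t^2/8) - 108*t*e^(9*t^2/8) + 72*e^(9*t^2/8))*e^(-3*t/2)/16
M′′′(t) = (729*t^3*e^(9*t^2/8) - 1458*t^2*e^(9*t^2/8) + 1944*t*e^(9*t^2/8) - 864*e^(9*t^2/8))*e^(-3*t/2)/64
M′′′′(t) = (6561*t^4*e^(9*t^2/8) - 17496*t^3*e^(9*t^2/8) + 34992*t^2*e^(9*t^2/8) - 31104*t*e^(9*t^2/8) + 12960*e^(9*t^2/8))*e^(-3*t/2)/256
M′′′′′(t) = (59049*t^5*e^(9*t^2/8) - 196830*t^4*e^(9*t^2/8) + 524880*t^3*e^(9*t^2/8) - 699840*t^2*e^(9*t^2/8) + 583200*t*e^(9*t^2/8) - 202176*e^(9*t^2/8))*e^(-3*t/2)/1024

E[X^5] = M′′′′′(0) = -3159/16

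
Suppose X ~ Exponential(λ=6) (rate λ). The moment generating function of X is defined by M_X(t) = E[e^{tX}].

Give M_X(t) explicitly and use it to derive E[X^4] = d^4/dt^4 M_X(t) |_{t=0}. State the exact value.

E[X^4] = M′′′′(0) = 1/54

M_X(t) = 6/(6 - t)
M′(t) = 6/(t^2 - 12*t + 36)
M′′(t) = -12/(t^3 - 18*t^2 + 108*t - 216)
M′′′(t) = 36/(t^4 - 24*t^3 + 216*t^2 - 864*t + 1296)
M′′′′(t) = -144/(t^5 - 30*t^4 + 360*t^3 - 2160*t^2 + 6480*t - 7776)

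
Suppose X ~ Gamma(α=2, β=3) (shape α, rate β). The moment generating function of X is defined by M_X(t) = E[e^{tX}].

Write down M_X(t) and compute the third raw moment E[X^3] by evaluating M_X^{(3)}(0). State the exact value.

E[X^3] = d^3M/dt^3 |_{t=0} = 8/9

M_X(t) = 9/(3 - t)^2
dM/dt = -18/(t^3 - 9*t^2 + 27*t - 27)
d^2M/dt^2 = 54/(t^4 - 12*t^3 + 54*t^2 - 108*t + 81)
d^3M/dt^3 = -216/(t^5 - 15*t^4 + 90*t^3 - 270*t^2 + 405*t - 243)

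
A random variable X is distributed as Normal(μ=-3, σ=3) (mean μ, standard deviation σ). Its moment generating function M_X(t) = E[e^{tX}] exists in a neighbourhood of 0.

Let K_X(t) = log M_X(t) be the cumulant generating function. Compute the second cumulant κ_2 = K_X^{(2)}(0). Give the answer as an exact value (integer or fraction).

κ_2 = D^2[K](0) = 9

M_X(t) = e^(9*t^2/2 - 3*t)
K_X(t) = log M_X(t) = 9*t^2/2 - 3*t
D^2[K](t) = 9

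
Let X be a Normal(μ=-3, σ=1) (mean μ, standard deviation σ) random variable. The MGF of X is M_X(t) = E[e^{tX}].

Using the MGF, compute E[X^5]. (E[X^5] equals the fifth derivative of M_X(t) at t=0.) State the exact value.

M_X(t) = e^(t^2/2 - 3*t)
dM/dt = t*e^(-3*t)*e^(t^2/2) - 3*e^(-3*t)*e^(t^2/2)
d^2M/dt^2 = (t^2*e^(t^2/2) - 6*t*e^(t^2/2) + 10*e^(t^2/2))*e^(-3*t)
d^3M/dt^3 = (t^3*e^(t^2/2) - 9*t^2*e^(t^2/2) + 30*t*e^(t^2/2) - 36*e^(t^2/2))*e^(-3*t)
d^4M/dt^4 = (t^4*e^(t^2/2) - 12*t^3*e^(t^2/2) + 60*t^2*e^(t^2/2) - 144*t*e^(t^2/2) + 138*e^(t^2/2))*e^(-3*t)
d^5M/dt^5 = (t^5*e^(t^2/2) - 15*t^4*e^(t^2/2) + 100*t^3*e^(t^2/2) - 360*t^2*e^(t^2/2) + 690*t*e^(t^2/2) - 558*e^(t^2/2))*e^(-3*t)

E[X^5] = d^5M/dt^5 |_{t=0} = -558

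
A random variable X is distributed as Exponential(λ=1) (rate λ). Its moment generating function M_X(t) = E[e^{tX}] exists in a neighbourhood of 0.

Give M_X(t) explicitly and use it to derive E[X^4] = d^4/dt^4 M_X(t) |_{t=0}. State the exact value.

E[X^4] = D^4[M](0) = 24

M_X(t) = 1/(1 - t)
D^4[M](t) = -24/(t^5 - 5*t^4 + 10*t^3 - 10*t^2 + 5*t - 1)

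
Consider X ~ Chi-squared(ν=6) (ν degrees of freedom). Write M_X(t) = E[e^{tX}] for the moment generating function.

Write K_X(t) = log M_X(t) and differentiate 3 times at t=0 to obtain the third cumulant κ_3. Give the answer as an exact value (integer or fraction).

κ_3 = K′′′(0) = 48

M_X(t) = (1 - 2*t)^(-3)
K_X(t) = log M_X(t) = -3*log(1 - 2*t)
K′(t) = -6/(2*t - 1)
K′′(t) = 12/(4*t^2 - 4*t + 1)
K′′′(t) = -48/(8*t^3 - 12*t^2 + 6*t - 1)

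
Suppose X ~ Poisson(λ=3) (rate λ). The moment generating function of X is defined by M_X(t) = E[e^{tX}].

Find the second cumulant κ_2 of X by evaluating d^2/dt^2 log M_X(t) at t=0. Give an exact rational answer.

κ_2 = D^2[K](0) = 3

M_X(t) = e^(3*e^(t) - 3)
K_X(t) = log M_X(t) = 3*e^(t) - 3
D^2[K](t) = 3*e^(t)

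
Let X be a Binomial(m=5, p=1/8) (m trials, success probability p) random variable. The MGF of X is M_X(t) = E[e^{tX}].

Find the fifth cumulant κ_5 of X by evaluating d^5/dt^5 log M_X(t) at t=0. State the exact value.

M_X(t) = (e^(t)/8 + 7/8)^5
K_X(t) = log M_X(t) = 5*log(e^(t)/8 + 7/8)
K^(5)(t) = (-35*e^(4*t) + 2695*e^(3*t) - 18865*e^(2*t) + 12005*e^(t))/(e^(5*t) + 35*e^(4*t) + 490*e^(3*t) + 3430*e^(2*t) + 12005*e^(t) + 16807)

κ_5 = K^(5)(0) = -525/4096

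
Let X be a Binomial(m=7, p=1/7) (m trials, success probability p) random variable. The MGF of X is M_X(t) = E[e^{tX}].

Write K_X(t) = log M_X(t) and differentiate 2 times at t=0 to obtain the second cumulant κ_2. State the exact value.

M_X(t) = (e^(t)/7 + 6/7)^7
K_X(t) = log M_X(t) = 7*log(e^(t)/7 + 6/7)
K^(2)(t) = 42*e^(t)/(e^(2*t) + 12*e^(t) + 36)

κ_2 = K^(2)(0) = 6/7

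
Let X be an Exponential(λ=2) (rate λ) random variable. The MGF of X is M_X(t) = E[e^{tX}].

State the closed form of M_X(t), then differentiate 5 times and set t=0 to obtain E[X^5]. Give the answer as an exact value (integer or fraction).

E[X^5] = M′′′′′(0) = 15/4

M_X(t) = 2/(2 - t)
M′(t) = 2/(t^2 - 4*t + 4)
M′′(t) = -4/(t^3 - 6*t^2 + 12*t - 8)
M′′′(t) = 12/(t^4 - 8*t^3 + 24*t^2 - 32*t + 16)
M′′′′(t) = -48/(t^5 - 10*t^4 + 40*t^3 - 80*t^2 + 80*t - 32)
M′′′′′(t) = 240/(t^6 - 12*t^5 + 60*t^4 - 160*t^3 + 240*t^2 - 192*t + 64)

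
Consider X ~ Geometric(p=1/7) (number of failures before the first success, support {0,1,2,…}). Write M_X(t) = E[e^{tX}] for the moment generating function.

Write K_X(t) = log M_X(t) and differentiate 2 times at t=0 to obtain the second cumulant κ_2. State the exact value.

M_X(t) = 1/(7*(1 - 6*e^(t)/7))
K_X(t) = log M_X(t) = -log(1 - 6*e^(t)/7) - log(7)
K′(t) = -6*e^(t)/(6*e^(t) - 7)
K′′(t) = 42*e^(t)/(36*e^(2*t) - 84*e^(t) + 49)

κ_2 = K′′(0) = 42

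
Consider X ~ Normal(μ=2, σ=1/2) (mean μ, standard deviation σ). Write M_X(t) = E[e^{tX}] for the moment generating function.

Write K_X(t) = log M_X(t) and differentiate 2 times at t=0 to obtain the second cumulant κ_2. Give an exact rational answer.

κ_2 = K′′(0) = 1/4

M_X(t) = e^(t^2/8 + 2*t)
K_X(t) = log M_X(t) = t^2/8 + 2*t
K′(t) = t/4 + 2
K′′(t) = 1/4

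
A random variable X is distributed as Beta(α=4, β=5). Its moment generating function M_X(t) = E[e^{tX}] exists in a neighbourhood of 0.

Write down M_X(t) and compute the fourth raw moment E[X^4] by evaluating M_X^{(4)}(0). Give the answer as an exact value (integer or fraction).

E[X^4] = D^4[M](0) = 7/99

M_X(t) = ₁F₁(4; 9; t)
D^4[M](t) = 7*₁F₁(8; 13; t)/99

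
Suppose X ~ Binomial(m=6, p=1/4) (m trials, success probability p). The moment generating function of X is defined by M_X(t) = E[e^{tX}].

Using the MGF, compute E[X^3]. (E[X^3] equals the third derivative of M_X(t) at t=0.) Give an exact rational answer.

E[X^3] = D^3[M](0) = 9

M_X(t) = (e^(t)/4 + 3/4)^6
D^3[M](t) = 27*e^(6*t)/512 + 1125*e^(5*t)/2048 + 135*e^(4*t)/64 + 3645*e^(3*t)/1024 + 1215*e^(2*t)/512 + 729*e^(t)/2048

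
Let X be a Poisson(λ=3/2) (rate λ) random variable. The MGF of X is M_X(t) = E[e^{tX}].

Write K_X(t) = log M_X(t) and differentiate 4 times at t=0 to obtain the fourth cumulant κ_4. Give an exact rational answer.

κ_4 = K′′′′(0) = 3/2

M_X(t) = e^(3*e^(t)/2 - 3/2)
K_X(t) = log M_X(t) = 3*e^(t)/2 - 3/2
K′(t) = 3*e^(t)/2
K′′(t) = 3*e^(t)/2
K′′′(t) = 3*e^(t)/2
K′′′′(t) = 3*e^(t)/2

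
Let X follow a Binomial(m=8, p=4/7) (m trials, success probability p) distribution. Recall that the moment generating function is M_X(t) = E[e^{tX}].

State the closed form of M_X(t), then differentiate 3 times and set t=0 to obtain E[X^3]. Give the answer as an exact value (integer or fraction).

E[X^3] = D^3[M](0) = 5984/49

M_X(t) = (4*e^(t)/7 + 3/7)^8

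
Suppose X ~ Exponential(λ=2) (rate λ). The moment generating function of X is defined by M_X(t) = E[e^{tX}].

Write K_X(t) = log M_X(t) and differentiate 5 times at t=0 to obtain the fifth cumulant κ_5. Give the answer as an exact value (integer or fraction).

M_X(t) = 2/(2 - t)
K_X(t) = log M_X(t) = -log(2 - t) + log(2)
K′(t) = -1/(t - 2)
K′′(t) = 1/(t^2 - 4*t + 4)
K′′′(t) = -2/(t^3 - 6*t^2 + 12*t - 8)
K′′′′(t) = 6/(t^4 - 8*t^3 + 24*t^2 - 32*t + 16)
K′′′′′(t) = -24/(t^5 - 10*t^4 + 40*t^3 - 80*t^2 + 80*t - 32)

κ_5 = K′′′′′(0) = 3/4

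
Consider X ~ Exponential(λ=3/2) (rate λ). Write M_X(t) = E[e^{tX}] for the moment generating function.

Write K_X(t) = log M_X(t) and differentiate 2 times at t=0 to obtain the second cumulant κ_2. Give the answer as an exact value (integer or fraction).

κ_2 = d^2K/dt^2 |_{t=0} = 4/9

M_X(t) = 3/(2*(3/2 - t))
K_X(t) = log M_X(t) = -log(3/2 - t) - log(2) + log(3)
dK/dt = -2/(2*t - 3)
d^2K/dt^2 = 4/(4*t^2 - 12*t + 9)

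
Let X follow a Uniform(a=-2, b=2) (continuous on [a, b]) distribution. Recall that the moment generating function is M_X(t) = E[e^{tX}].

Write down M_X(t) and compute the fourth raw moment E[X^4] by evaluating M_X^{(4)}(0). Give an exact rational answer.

M_X(t) = (e^(2*t) - e^(-2*t))/(4*t)
D^4[M](t) = (4*t^4*e^(4*t) - 4*t^4 - 8*t^3*e^(4*t) - 8*t^3 + 12*t^2*e^(4*t) - 12*t^2 - 12*t*e^(4*t) - 12*t + 6*e^(4*t) - 6)*e^(-2*t)/t^5

E[X^4] = D^4[M](0) = 16/5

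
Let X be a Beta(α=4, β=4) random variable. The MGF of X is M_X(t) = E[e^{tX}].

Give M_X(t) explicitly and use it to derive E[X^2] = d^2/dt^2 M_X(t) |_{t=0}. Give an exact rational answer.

M_X(t) = ₁F₁(4; 8; t)
M^(2)(t) = 5*₁F₁(6; 10; t)/18

E[X^2] = M^(2)(0) = 5/18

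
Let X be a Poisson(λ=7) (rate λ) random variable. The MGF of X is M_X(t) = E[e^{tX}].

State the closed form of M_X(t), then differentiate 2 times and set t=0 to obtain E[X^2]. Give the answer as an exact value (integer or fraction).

E[X^2] = D^2[M](0) = 56

M_X(t) = e^(7*e^(t) - 7)
D^2[M](t) = (49*e^(2*t)*e^(7*e^(t)) + 7*e^(t)*e^(7*e^(t)))*e^(-7)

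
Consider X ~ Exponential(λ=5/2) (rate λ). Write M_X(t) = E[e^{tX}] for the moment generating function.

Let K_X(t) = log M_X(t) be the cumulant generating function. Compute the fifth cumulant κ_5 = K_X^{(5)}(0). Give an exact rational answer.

M_X(t) = 5/(2*(5/2 - t))
K_X(t) = log M_X(t) = -log(5/2 - t) - log(2) + log(5)
K′(t) = -2/(2*t - 5)
K′′(t) = 4/(4*t^2 - 20*t + 25)
K′′′(t) = -16/(8*t^3 - 60*t^2 + 150*t - 125)
K′′′′(t) = 96/(16*t^4 - 160*t^3 + 600*t^2 - 1000*t + 625)
K′′′′′(t) = -768/(32*t^5 - 400*t^4 + 2000*t^3 - 5000*t^2 + 6250*t - 3125)

κ_5 = K′′′′′(0) = 768/3125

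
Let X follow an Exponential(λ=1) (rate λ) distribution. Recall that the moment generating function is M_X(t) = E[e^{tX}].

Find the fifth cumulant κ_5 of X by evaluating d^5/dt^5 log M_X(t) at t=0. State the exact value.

κ_5 = K′′′′′(0) = 24

M_X(t) = 1/(1 - t)
K_X(t) = log M_X(t) = -log(1 - t)
K′(t) = -1/(t - 1)
K′′(t) = 1/(t^2 - 2*t + 1)
K′′′(t) = -2/(t^3 - 3*t^2 + 3*t - 1)
K′′′′(t) = 6/(t^4 - 4*t^3 + 6*t^2 - 4*t + 1)
K′′′′′(t) = -24/(t^5 - 5*t^4 + 10*t^3 - 10*t^2 + 5*t - 1)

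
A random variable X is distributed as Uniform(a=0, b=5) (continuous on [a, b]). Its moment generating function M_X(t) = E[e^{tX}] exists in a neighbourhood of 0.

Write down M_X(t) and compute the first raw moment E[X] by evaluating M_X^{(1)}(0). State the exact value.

M_X(t) = (e^(5*t) - 1)/(5*t)
dM/dt = (5*t*e^(5*t) - e^(5*t) + 1)/(5*t^2)

E[X] = dM/dt |_{t=0} = 5/2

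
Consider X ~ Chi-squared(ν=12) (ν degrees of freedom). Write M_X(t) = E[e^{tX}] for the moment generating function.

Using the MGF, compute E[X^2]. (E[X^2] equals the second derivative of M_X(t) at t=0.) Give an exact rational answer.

E[X^2] = M′′(0) = 168

M_X(t) = (1 - 2*t)^(-6)
M′(t) = -12/(128*t^7 - 448*t^6 + 672*t^5 - 560*t^4 + 280*t^3 - 84*t^2 + 14*t - 1)
M′′(t) = 168/(256*t^8 - 1024*t^7 + 1792*t^6 - 1792*t^5 + 1120*t^4 - 448*t^3 + 112*t^2 - 16*t + 1)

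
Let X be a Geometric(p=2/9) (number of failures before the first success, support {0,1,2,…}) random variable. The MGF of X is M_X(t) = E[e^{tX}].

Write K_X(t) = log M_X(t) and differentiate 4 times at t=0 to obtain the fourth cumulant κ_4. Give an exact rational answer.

κ_4 = D^4[K](0) = 12033/8

M_X(t) = 2/(9*(1 - 7*e^(t)/9))
K_X(t) = log M_X(t) = -log(1 - 7*e^(t)/9) - 2*log(3) + log(2)
D^4[K](t) = (3087*e^(3*t) + 15876*e^(2*t) + 5103*e^(t))/(2401*e^(4*t) - 12348*e^(3*t) + 23814*e^(2*t) - 20412*e^(t) + 6561)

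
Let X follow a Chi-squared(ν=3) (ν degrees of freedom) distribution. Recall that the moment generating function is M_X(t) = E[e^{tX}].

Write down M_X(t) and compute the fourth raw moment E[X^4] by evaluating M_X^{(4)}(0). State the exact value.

E[X^4] = M′′′′(0) = 945

M_X(t) = (1 - 2*t)^(-3/2)
M′(t) = 3/(4*t^2*√(1 - 2*t) - 4*t*√(1 - 2*t) + √(1 - 2*t))
M′′(t) = -15/(8*t^3*√(1 - 2*t) - 12*t^2*√(1 - 2*t) + 6*t*√(1 - 2*t) - √(1 - 2*t))
M′′′(t) = 105/(16*t^4*√(1 - 2*t) - 32*t^3*√(1 - 2*t) + 24*t^2*√(1 - 2*t) - 8*t*√(1 - 2*t) + √(1 - 2*t))
M′′′′(t) = -945/(32*t^5*√(1 - 2*t) - 80*t^4*√(1 - 2*t) + 80*t^3*√(1 - 2*t) - 40*t^2*√(1 - 2*t) + 10*t*√(1 - 2*t) - √(1 - 2*t))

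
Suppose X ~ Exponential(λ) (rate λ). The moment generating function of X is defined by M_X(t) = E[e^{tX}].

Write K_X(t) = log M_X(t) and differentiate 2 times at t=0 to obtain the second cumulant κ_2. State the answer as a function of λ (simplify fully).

M_X(t) = λ/(λ - t)
K_X(t) = log M_X(t) = log(λ) - log(λ - t)
dK/dt = -1/(-λ + t)
d^2K/dt^2 = 1/(λ^2 - 2*λ*t + t^2)

κ_2 = d^2K/dt^2 |_{t=0} = λ^(-2)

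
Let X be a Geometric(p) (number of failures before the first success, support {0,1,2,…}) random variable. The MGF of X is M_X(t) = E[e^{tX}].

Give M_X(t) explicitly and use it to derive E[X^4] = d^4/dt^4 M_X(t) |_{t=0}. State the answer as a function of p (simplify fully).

E[X^4] = M^(4)(0) = 1 - 15/p + 50/p^2 - 60/p^3 + 24/p^4

M_X(t) = p/(-(1 - p)*e^(t) + 1)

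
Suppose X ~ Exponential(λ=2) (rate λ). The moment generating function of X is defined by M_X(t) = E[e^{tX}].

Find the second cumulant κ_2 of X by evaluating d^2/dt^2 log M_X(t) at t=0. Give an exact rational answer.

κ_2 = K′′(0) = 1/4

M_X(t) = 2/(2 - t)
K_X(t) = log M_X(t) = -log(2 - t) + log(2)
K′(t) = -1/(t - 2)
K′′(t) = 1/(t^2 - 4*t + 4)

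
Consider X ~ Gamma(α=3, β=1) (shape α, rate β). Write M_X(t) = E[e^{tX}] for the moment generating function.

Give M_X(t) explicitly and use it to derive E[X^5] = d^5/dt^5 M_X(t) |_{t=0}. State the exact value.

M_X(t) = (1 - t)^(-3)
dM/dt = 3/(t^4 - 4*t^3 + 6*t^2 - 4*t + 1)
d^2M/dt^2 = -12/(t^5 - 5*t^4 + 10*t^3 - 10*t^2 + 5*t - 1)
d^3M/dt^3 = 60/(t^6 - 6*t^5 + 15*t^4 - 20*t^3 + 15*t^2 - 6*t + 1)
d^4M/dt^4 = -360/(t^7 - 7*t^6 + 21*t^5 - 35*t^4 + 35*t^3 - 21*t^2 + 7*t - 1)
d^5M/dt^5 = 2520/(t^8 - 8*t^7 + 28*t^6 - 56*t^5 + 70*t^4 - 56*t^3 + 28*t^2 - 8*t + 1)

E[X^5] = d^5M/dt^5 |_{t=0} = 2520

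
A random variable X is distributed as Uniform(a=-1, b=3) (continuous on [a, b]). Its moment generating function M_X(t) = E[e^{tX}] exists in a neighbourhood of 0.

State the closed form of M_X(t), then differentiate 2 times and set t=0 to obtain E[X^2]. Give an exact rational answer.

M_X(t) = (e^(3*t) - e^(-t))/(4*t)
M^(2)(t) = (9*t^2*e^(4*t) - t^2 - 6*t*e^(4*t) - 2*t + 2*e^(4*t) - 2)*e^(-t)/(4*t^3)

E[X^2] = M^(2)(0) = 7/3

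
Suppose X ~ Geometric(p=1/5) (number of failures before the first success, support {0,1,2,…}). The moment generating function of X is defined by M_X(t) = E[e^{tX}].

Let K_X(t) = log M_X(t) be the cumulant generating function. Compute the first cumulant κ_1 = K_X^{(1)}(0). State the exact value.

M_X(t) = 1/(5*(1 - 4*e^(t)/5))
K_X(t) = log M_X(t) = -log(1 - 4*e^(t)/5) - log(5)
D[K](t) = -4*e^(t)/(4*e^(t) - 5)

κ_1 = D[K](0) = 4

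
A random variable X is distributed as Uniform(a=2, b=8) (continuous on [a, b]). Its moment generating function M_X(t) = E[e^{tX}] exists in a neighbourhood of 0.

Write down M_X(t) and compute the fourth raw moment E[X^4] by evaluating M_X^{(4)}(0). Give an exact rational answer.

M_X(t) = (e^(8*t) - e^(2*t))/(6*t)
dM/dt = (8*t*e^(8*t) - 2*t*e^(2*t) - e^(8*t) + e^(2*t))/(6*t^2)
d^2M/dt^2 = (32*t^2*e^(8*t) - 2*t^2*e^(2*t) - 8*t*e^(8*t) + 2*t*e^(2*t) + e^(8*t) - e^(2*t))/(3*t^3)
d^3M/dt^3 = (256*t^3*e^(8*t) - 4*t^3*e^(2*t) - 96*t^2*e^(8*t) + 6*t^2*e^(2*t) + 24*t*e^(8*t) - 6*t*e^(2*t) - 3*e^(8*t) + 3*e^(2*t))/(3*t^4)

E[X^4] = d^4M/dt^4 |_{t=0} = 5456/5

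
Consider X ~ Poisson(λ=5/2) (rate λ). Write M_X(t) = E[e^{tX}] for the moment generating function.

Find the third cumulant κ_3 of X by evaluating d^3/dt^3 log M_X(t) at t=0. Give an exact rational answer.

M_X(t) = e^(5*e^(t)/2 - 5/2)
K_X(t) = log M_X(t) = 5*e^(t)/2 - 5/2
K′(t) = 5*e^(t)/2
K′′(t) = 5*e^(t)/2
K′′′(t) = 5*e^(t)/2

κ_3 = K′′′(0) = 5/2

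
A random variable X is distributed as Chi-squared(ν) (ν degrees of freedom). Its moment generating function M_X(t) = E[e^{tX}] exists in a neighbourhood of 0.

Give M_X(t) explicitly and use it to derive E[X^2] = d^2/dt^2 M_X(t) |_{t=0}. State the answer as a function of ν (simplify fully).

E[X^2] = d^2M/dt^2 |_{t=0} = ν*(ν + 2)

M_X(t) = (1 - 2*t)^(-ν/2)
dM/dt = -ν/(2*t*(1 - 2*t)^(ν/2) - (1 - 2*t)^(ν/2))
d^2M/dt^2 = (ν^2 + 2*ν)/(4*t^2*(1 - 2*t)^(ν/2) - 4*t*(1 - 2*t)^(ν/2) + (1 - 2*t)^(ν/2))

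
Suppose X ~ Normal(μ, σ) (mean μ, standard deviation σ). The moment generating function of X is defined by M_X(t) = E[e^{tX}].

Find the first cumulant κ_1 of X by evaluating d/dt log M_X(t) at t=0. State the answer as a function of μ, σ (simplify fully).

M_X(t) = e^(μ*t + σ^2*t^2/2)
K_X(t) = log M_X(t) = μ*t + σ^2*t^2/2
K′(t) = μ + σ^2*t

κ_1 = K′(0) = μ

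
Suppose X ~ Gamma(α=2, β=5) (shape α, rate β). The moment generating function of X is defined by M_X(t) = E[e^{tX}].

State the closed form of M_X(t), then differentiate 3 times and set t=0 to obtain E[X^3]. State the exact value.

M_X(t) = 25/(5 - t)^2
M′(t) = -50/(t^3 - 15*t^2 + 75*t - 125)
M′′(t) = 150/(t^4 - 20*t^3 + 150*t^2 - 500*t + 625)
M′′′(t) = -600/(t^5 - 25*t^4 + 250*t^3 - 1250*t^2 + 3125*t - 3125)

E[X^3] = M′′′(0) = 24/125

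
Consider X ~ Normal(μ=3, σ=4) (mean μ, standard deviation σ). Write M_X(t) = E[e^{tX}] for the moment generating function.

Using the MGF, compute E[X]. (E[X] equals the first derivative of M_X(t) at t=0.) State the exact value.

E[X] = dM/dt |_{t=0} = 3

M_X(t) = e^(8*t^2 + 3*t)
dM/dt = 16*t*e^(3*t)*e^(8*t^2) + 3*e^(3*t)*e^(8*t^2)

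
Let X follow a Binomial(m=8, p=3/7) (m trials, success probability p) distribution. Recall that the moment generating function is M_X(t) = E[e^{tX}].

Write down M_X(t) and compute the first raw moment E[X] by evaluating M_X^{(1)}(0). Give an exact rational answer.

M_X(t) = (3*e^(t)/7 + 4/7)^8

E[X] = M′(0) = 24/7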